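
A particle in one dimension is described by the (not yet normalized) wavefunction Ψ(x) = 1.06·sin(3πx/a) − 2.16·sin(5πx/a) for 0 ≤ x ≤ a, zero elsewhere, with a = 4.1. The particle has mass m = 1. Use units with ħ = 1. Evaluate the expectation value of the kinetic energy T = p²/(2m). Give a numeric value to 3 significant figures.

T = −(ħ²/2m) d²/dx², so ⟨T⟩ = −(ħ²/2m) ∫ Ψ*·Ψ'' dx / ∫|Ψ|² dx; with m = 1.
d²/dx² sin(jπx/a) = −(jπ/a)²·sin(jπx/a); on 0 ≤ x ≤ a, ∫sin²(jπx/a) dx = a/2 and ∫sin(jπx/a)·sin(lπx/a) dx = 0 for j ≠ l, so only diagonal terms survive in ∫|Ψ|² and ∫Ψ·Ψ″; ∫Ψ·Ψ′ dx = [Ψ²/2] between the walls = 0.
State is unnormalized: ∫|Ψ|² dx = 11.868, and ∫Ψ*·(−ħ²/2m · Ψ'') dx = 76.280, so ⟨T⟩ = 76.280 / 11.868.
⟨T⟩ = 6.4275.

6.43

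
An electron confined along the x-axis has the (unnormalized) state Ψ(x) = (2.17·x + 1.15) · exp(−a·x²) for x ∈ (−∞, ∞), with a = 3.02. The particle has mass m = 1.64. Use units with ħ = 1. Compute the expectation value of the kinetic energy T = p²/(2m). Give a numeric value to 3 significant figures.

T = −(ħ²/2m) d²/dx², so ⟨T⟩ = −(ħ²/2m) ∫ Ψ*·Ψ'' dx / ∫|Ψ|² dx; with m = 1.64.
Expand each integrand as polynomial × e^(−2ax²) and use ∫x^(2j)·e^(−2ax²) dx = (2j−1)!!/(4a)^j · √(π/(2a)), odd powers → 0; here √(π/(2a)) = 0.72120. Differentiate with the product rule, d/dx e^(−ax²) = −2ax·e^(−ax²).
State is unnormalized: ∫|Ψ|² dx = 1.2349, and ∫Ψ*·(−ħ²/2m · Ψ'') dx = 1.6547, so ⟨T⟩ = 1.6547 / 1.2349.
⟨T⟩ = 1.3399.

1.34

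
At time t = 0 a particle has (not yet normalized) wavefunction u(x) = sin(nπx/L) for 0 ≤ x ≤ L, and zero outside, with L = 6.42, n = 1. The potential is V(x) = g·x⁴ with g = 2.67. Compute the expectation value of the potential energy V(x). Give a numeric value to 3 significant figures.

⟨V⟩ = ∫ V(x)·|u|² dx / ∫|u|² dx.
With sin²θ = (1 − cos2θ)/2 on 0 ≤ x ≤ L: ∫sin²(nπx/L) dx = L/2, ∫x·sin²(nπx/L) dx = L²/4, ∫x²·sin²(nπx/L) dx = L³·(1/6 − 1/(4n²π²)); higher powers xᵏ the same way, integrating xᵏ·cos(2nπx/L) by parts.
State is unnormalized: ∫|u|² dx = 3.2100, and ∫u*·V(x)·u dx = 1661.0, so ⟨V⟩ = 1661.0 / 3.2100.
⟨V⟩ = 517.43.

517.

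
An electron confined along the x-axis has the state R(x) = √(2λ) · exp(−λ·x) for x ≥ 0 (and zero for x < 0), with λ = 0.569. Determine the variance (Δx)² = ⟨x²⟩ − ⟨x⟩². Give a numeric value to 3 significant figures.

Compute ⟨x⟩ and ⟨x²⟩ separately, then (Δx)² = ⟨x²⟩ − ⟨x⟩².
Every integrand reduces to terms xʲ·e^(−2λx) on [0, ∞); use ∫₀^∞ xʲ·e^(−2λx) dx = j!/(2λ)^(j+1).
⟨x⟩ = 0.87873 and ⟨x²⟩ = 1.5443.
(Δx)² = 1.5443 − (0.87873)² = 0.77217.

0.772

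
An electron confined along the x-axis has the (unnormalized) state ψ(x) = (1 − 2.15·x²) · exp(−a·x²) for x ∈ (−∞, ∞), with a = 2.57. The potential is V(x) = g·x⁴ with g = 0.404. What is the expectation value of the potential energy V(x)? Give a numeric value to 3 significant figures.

0.00707

⟨V⟩ = ∫ V(x)·|ψ|² dx / ∫|ψ|² dx.
Expand each integrand as polynomial × e^(−2ax²) and use ∫x^(2j)·e^(−2ax²) dx = (2j−1)!!/(4a)^j · √(π/(2a)), odd powers → 0; here √(π/(2a)) = 0.78180.
State is unnormalized: ∫|ψ|² dx = 0.55737, and ∫ψ*·V(x)·ψ dx = 0.0039407, so ⟨V⟩ = 0.0039407 / 0.55737.
⟨V⟩ = 0.0070701.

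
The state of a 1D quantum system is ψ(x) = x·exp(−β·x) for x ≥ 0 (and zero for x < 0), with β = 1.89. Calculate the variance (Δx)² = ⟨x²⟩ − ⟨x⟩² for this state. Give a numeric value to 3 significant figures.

0.210

Compute ⟨x⟩ and ⟨x²⟩ separately, then (Δx)² = ⟨x²⟩ − ⟨x⟩².
Every integrand reduces to terms xʲ·e^(−2βx) on [0, ∞); use ∫₀^∞ xʲ·e^(−2βx) dx = j!/(2β)^(j+1).
Normalization: ∫|ψ|² dx = 0.037030.
⟨x⟩ = 0.79365 and ⟨x²⟩ = 0.83984.
(Δx)² = 0.83984 − (0.79365)² = 0.20996.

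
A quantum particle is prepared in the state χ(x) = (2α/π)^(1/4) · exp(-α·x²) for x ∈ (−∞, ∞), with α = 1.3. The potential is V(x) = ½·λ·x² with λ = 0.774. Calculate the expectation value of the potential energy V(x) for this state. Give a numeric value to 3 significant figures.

0.0744

⟨V⟩ = ∫ V(x)·|χ|² dx.
Gaussian moments: ∫x^(2j)·e^(−2αx²) dx = (2j−1)!!/(4α)^j · √(π/(2α)), odd powers integrate to 0; here √(π/(2α)) = 1.0992.
⟨V⟩ = 0.074423.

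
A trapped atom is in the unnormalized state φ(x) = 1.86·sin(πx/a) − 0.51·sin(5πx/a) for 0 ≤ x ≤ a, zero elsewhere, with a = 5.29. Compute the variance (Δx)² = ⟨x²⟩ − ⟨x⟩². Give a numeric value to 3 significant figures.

Compute ⟨x⟩ and ⟨x²⟩ separately, then (Δx)² = ⟨x²⟩ − ⟨x⟩².
On 0 ≤ x ≤ a (j ≠ l): ∫sin²(jπx/a) dx = a/2, ∫sin(jπx/a)·sin(lπx/a) dx = 0; diagonal moments ∫x·sin²(jπx/a) dx = a²/4, ∫x²·sin²(jπx/a) dx = a³·(1/6 − 1/(4j²π²)); cross terms ∫x·sin(jπx/a)·sin(lπx/a) dx = 0 for j + l even and −4jla²/(π²(j² − l²)²) for j + l odd, ∫x²·sin(jπx/a)·sin(lπx/a) dx = (−1)^(j+l)·4jla³/(π²(j² − l²)²); higher powers the same way via product-to-sum and parts.
Normalization: ∫|φ|² dx = 9.8386.
⟨x⟩ = 2.6450 and ⟨x²⟩ = 7.9051.
(Δx)² = 7.9051 − (2.6450)² = 0.90906.

0.909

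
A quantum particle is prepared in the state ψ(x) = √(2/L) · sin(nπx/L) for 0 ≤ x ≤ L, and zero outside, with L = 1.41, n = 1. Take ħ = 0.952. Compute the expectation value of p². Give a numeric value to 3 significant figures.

p² ψ = −ħ² d²ψ/dx²; ⟨p²⟩ = −ħ² ∫ ψ*·ψ'' dx.
d/dx sin(nπx/L) = (nπ/L)·cos(nπx/L) and d²/dx² sin(nπx/L) = −(nπ/L)²·sin(nπx/L); on 0 ≤ x ≤ L, ∫sin²(nπx/L) dx = L/2 and ∫sin(nπx/L)·cos(nπx/L) dx = 0.
⟨p²⟩ = 4.4992.

4.50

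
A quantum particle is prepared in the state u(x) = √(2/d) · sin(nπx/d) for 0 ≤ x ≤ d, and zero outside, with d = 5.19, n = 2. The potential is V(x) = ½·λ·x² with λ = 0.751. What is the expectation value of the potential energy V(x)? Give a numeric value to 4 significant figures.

⟨V⟩ = ∫ V(x)·|u|² dx.
With sin²θ = (1 − cos2θ)/2 on 0 ≤ x ≤ d: ∫sin²(nπx/d) dx = d/2, ∫x·sin²(nπx/d) dx = d²/4, ∫x²·sin²(nπx/d) dx = d³·(1/6 − 1/(4n²π²)); higher powers xᵏ the same way, integrating xᵏ·cos(2nπx/d) by parts.
⟨V⟩ = 3.2434.

3.243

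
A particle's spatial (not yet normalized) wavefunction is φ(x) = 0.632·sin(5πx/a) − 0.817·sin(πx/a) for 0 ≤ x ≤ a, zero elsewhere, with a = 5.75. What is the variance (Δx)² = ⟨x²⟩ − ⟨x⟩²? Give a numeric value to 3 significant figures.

Compute ⟨x⟩ and ⟨x²⟩ separately, then (Δx)² = ⟨x²⟩ − ⟨x⟩².
On 0 ≤ x ≤ a (j ≠ l): ∫sin²(jπx/a) dx = a/2, ∫sin(jπx/a)·sin(lπx/a) dx = 0; diagonal moments ∫x·sin²(jπx/a) dx = a²/4, ∫x²·sin²(jπx/a) dx = a³·(1/6 − 1/(4j²π²)); cross terms ∫x·sin(jπx/a)·sin(lπx/a) dx = 0 for j + l even and −4jla²/(π²(j² − l²)²) for j + l odd, ∫x²·sin(jπx/a)·sin(lπx/a) dx = (−1)^(j+l)·4jla³/(π²(j² − l²)²); higher powers the same way via product-to-sum and parts.
Normalization: ∫|φ|² dx = 3.0674.
⟨x⟩ = 2.8750 and ⟨x²⟩ = 9.7227.
(Δx)² = 9.7227 − (2.8750)² = 1.4571.

1.46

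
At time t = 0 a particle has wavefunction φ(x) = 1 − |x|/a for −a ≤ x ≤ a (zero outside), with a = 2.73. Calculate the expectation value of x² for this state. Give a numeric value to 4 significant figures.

⟨x²⟩ = ∫ x²·|φ|² dx / ∫|φ|² dx (integrals over the domain).
φ is even, so ∫ over [−a, a] = 2∫₀ᵃ with φ = 1 − x/a there: ∫₀ᵃ (1 − x/a)² dx = a/3, ∫₀ᵃ x²(1 − x/a)² dx = a³/30, ∫₀ᵃ x⁴(1 − x/a)² dx = a⁵/105.
State is unnormalized: ∫|φ|² dx = 1.8200, and ∫φ*·x²·φ dx = 1.3564, so ⟨x²⟩ = 1.3564 / 1.8200.
⟨x²⟩ = 0.74529.

0.7453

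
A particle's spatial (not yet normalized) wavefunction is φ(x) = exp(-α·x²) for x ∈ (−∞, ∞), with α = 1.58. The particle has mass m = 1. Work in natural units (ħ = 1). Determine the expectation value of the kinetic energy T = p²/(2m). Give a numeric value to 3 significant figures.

T = −(ħ²/2m) d²/dx², so ⟨T⟩ = −(ħ²/2m) ∫ φ*·φ'' dx / ∫|φ|² dx; with m = 1.
Gaussian moments: ∫x^(2j)·e^(−2αx²) dx = (2j−1)!!/(4α)^j · √(π/(2α)), odd powers integrate to 0; here √(π/(2α)) = 0.99708. Derivatives: d/dx e^(−αx²) = −2αx·e^(−αx²), d²/dx² e^(−αx²) = (4α²x² − 2α)·e^(−αx²).
State is unnormalized: ∫|φ|² dx = 0.99708, and ∫φ*·(−ħ²/2m · φ'') dx = 0.78770, so ⟨T⟩ = 0.78770 / 0.99708.
⟨T⟩ = 0.79000.

0.790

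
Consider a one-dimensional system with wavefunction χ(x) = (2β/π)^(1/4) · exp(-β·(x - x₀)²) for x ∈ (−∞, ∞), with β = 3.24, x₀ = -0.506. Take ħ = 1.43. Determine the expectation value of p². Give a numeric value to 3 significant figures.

6.63

p² χ = −ħ² d²χ/dx²; ⟨p²⟩ = −ħ² ∫ χ*·χ'' dx.
Gaussian moments (u = x − x₀): ∫u^(2j)·e^(−2βu²) du = (2j−1)!!/(4β)^j · √(π/(2β)), odd powers integrate to 0; here √(π/(2β)) = 0.69629. Derivatives: d/dx e^(−βu²) = −2βu·e^(−βu²), d²/dx² e^(−βu²) = (4β²u² − 2β)·e^(−βu²).
⟨p²⟩ = 6.6255.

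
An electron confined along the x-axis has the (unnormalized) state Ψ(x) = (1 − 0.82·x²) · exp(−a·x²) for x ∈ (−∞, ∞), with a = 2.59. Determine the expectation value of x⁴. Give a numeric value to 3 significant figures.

⟨x⁴⟩ = ∫ x⁴·|Ψ|² dx / ∫|Ψ|² dx (integrals over the domain).
Expand each integrand as polynomial × e^(−2ax²) and use ∫x^(2j)·e^(−2ax²) dx = (2j−1)!!/(4a)^j · √(π/(2a)), odd powers → 0; here √(π/(2a)) = 0.77877.
State is unnormalized: ∫|Ψ|² dx = 0.67013, and ∫Ψ*·x⁴·Ψ dx = 0.0093114, so ⟨x⁴⟩ = 0.0093114 / 0.67013.
⟨x⁴⟩ = 0.013895.

0.0139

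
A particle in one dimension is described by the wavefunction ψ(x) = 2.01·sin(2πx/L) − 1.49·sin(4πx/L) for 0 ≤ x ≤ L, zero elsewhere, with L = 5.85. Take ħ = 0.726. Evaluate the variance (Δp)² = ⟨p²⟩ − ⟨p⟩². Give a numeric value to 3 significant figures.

1.25

Compute ⟨p⟩ and ⟨p²⟩ separately; (Δp)² = ⟨p²⟩ − ⟨p⟩².
d²/dx² sin(jπx/L) = −(jπ/L)²·sin(jπx/L); on 0 ≤ x ≤ L, ∫sin²(jπx/L) dx = L/2 and ∫sin(jπx/L)·sin(lπx/L) dx = 0 for j ≠ l, so only diagonal terms survive in ∫|ψ|² and ∫ψ·ψ″; ∫ψ·ψ′ dx = [ψ²/2] between the walls = 0.
Normalization: ∫|ψ|² dx = 18.311.
⟨p⟩ = 0.0000 and ⟨p²⟩ = 1.2549.
(Δp)² = 1.2549 − (0.0000)² = 1.2549.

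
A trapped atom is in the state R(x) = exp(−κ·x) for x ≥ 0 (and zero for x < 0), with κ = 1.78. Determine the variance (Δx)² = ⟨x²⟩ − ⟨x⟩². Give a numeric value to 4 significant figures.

0.07890

Compute ⟨x⟩ and ⟨x²⟩ separately, then (Δx)² = ⟨x²⟩ − ⟨x⟩².
Every integrand reduces to terms xʲ·e^(−2κx) on [0, ∞); use ∫₀^∞ xʲ·e^(−2κx) dx = j!/(2κ)^(j+1).
Normalization: ∫|R|² dx = 0.28090.
⟨x⟩ = 0.28090 and ⟨x²⟩ = 0.15781.
(Δx)² = 0.15781 − (0.28090)² = 0.078904.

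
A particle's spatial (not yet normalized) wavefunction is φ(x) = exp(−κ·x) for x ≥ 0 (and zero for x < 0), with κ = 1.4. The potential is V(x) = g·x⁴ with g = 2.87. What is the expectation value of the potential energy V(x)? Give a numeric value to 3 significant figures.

⟨V⟩ = ∫ V(x)·|φ|² dx / ∫|φ|² dx.
Every integrand reduces to terms xʲ·e^(−2κx) on [0, ∞); use ∫₀^∞ xʲ·e^(−2κx) dx = j!/(2κ)^(j+1).
State is unnormalized: ∫|φ|² dx = 0.35714, and ∫φ*·V(x)·φ dx = 0.40022, so ⟨V⟩ = 0.40022 / 0.35714.
⟨V⟩ = 1.1206.

1.12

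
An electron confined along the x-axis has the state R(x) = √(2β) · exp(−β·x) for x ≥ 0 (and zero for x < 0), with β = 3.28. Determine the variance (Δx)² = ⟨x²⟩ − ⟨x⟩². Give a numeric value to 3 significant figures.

Compute ⟨x⟩ and ⟨x²⟩ separately, then (Δx)² = ⟨x²⟩ − ⟨x⟩².
Every integrand reduces to terms xʲ·e^(−2βx) on [0, ∞); use ∫₀^∞ xʲ·e^(−2βx) dx = j!/(2β)^(j+1).
⟨x⟩ = 0.15244 and ⟨x²⟩ = 0.046475.
(Δx)² = 0.046475 − (0.15244)² = 0.023238.

0.0232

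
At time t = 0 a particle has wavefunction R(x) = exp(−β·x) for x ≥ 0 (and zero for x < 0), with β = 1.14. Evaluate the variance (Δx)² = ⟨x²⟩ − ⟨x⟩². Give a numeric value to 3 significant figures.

0.192

Compute ⟨x⟩ and ⟨x²⟩ separately, then (Δx)² = ⟨x²⟩ − ⟨x⟩².
Every integrand reduces to terms xʲ·e^(−2βx) on [0, ∞); use ∫₀^∞ xʲ·e^(−2βx) dx = j!/(2β)^(j+1).
Normalization: ∫|R|² dx = 0.43860.
⟨x⟩ = 0.43860 and ⟨x²⟩ = 0.38473.
(Δx)² = 0.38473 − (0.43860)² = 0.19237.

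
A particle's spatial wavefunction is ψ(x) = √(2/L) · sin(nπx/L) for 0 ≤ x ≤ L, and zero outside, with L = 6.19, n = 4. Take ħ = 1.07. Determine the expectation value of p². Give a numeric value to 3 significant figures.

p² ψ = −ħ² d²ψ/dx²; ⟨p²⟩ = −ħ² ∫ ψ*·ψ'' dx.
d/dx sin(nπx/L) = (nπ/L)·cos(nπx/L) and d²/dx² sin(nπx/L) = −(nπ/L)²·sin(nπx/L); on 0 ≤ x ≤ L, ∫sin²(nπx/L) dx = L/2 and ∫sin(nπx/L)·cos(nπx/L) dx = 0.
⟨p²⟩ = 4.7185.

4.72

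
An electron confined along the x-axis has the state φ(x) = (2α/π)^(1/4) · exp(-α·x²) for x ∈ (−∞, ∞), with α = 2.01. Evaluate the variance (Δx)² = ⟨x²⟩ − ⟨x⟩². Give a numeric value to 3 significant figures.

0.124

Compute ⟨x⟩ and ⟨x²⟩ separately, then (Δx)² = ⟨x²⟩ − ⟨x⟩².
Gaussian moments: ∫x^(2j)·e^(−2αx²) dx = (2j−1)!!/(4α)^j · √(π/(2α)), odd powers integrate to 0; here √(π/(2α)) = 0.88402.
⟨x⟩ = 0.0000 and ⟨x²⟩ = 0.12438.
(Δx)² = 0.12438 − (0.0000)² = 0.12438.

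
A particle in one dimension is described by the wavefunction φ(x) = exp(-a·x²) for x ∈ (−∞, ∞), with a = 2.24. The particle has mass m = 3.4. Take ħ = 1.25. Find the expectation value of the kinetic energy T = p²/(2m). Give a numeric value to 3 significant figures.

T = −(ħ²/2m) d²/dx², so ⟨T⟩ = −(ħ²/2m) ∫ φ*·φ'' dx / ∫|φ|² dx; with m = 3.4.
Gaussian moments: ∫x^(2j)·e^(−2ax²) dx = (2j−1)!!/(4a)^j · √(π/(2a)), odd powers integrate to 0; here √(π/(2a)) = 0.83741. Derivatives: d/dx e^(−ax²) = −2ax·e^(−ax²), d²/dx² e^(−ax²) = (4a²x² − 2a)·e^(−ax²).
State is unnormalized: ∫|φ|² dx = 0.83741, and ∫φ*·(−ħ²/2m · φ'') dx = 0.43102, so ⟨T⟩ = 0.43102 / 0.83741.
⟨T⟩ = 0.51471.

0.515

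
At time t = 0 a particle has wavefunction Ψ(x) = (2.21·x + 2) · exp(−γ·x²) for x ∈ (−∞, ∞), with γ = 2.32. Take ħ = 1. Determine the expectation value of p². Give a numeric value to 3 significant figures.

p² Ψ = −ħ² d²Ψ/dx²; ⟨p²⟩ = −ħ² ∫ Ψ*·Ψ'' dx / ∫|Ψ|² dx.
Expand each integrand as polynomial × e^(−2γx²) and use ∫x^(2j)·e^(−2γx²) dx = (2j−1)!!/(4γ)^j · √(π/(2γ)), odd powers → 0; here √(π/(2γ)) = 0.82284. Differentiate with the product rule, d/dx e^(−γx²) = −2γx·e^(−γx²).
State is unnormalized: ∫|Ψ|² dx = 3.7244, and ∫Ψ*·(−ħ² Ψ'') dx = 10.650, so ⟨p²⟩ = 10.650 / 3.7244.
⟨p²⟩ = 2.8595.

2.86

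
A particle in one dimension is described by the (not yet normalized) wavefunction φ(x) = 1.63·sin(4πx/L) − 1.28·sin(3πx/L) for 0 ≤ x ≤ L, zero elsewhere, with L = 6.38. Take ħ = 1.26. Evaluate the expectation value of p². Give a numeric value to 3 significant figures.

5.13

p² φ = −ħ² d²φ/dx²; ⟨p²⟩ = −ħ² ∫ φ*·φ'' dx / ∫|φ|² dx.
d²/dx² sin(jπx/L) = −(jπ/L)²·sin(jπx/L); on 0 ≤ x ≤ L, ∫sin²(jπx/L) dx = L/2 and ∫sin(jπx/L)·sin(lπx/L) dx = 0 for j ≠ l, so only diagonal terms survive in ∫|φ|² and ∫φ·φ″; ∫φ·φ′ dx = [φ²/2] between the walls = 0.
State is unnormalized: ∫|φ|² dx = 13.702, and ∫φ*·(−ħ² φ'') dx = 70.309, so ⟨p²⟩ = 70.309 / 13.702.
⟨p²⟩ = 5.1313.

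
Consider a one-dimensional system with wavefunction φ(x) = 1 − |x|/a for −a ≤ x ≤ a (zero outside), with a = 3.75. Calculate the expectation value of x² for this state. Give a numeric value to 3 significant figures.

⟨x²⟩ = ∫ x²·|φ|² dx / ∫|φ|² dx (integrals over the domain).
φ is even, so ∫ over [−a, a] = 2∫₀ᵃ with φ = 1 − x/a there: ∫₀ᵃ (1 − x/a)² dx = a/3, ∫₀ᵃ x²(1 − x/a)² dx = a³/30, ∫₀ᵃ x⁴(1 − x/a)² dx = a⁵/105.
State is unnormalized: ∫|φ|² dx = 2.5000, and ∫φ*·x²·φ dx = 3.5156, so ⟨x²⟩ = 3.5156 / 2.5000.
⟨x²⟩ = 1.4063.

1.41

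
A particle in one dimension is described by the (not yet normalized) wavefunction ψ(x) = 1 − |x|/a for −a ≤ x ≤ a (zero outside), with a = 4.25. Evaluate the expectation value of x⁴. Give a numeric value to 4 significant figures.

⟨x⁴⟩ = ∫ x⁴·|ψ|² dx / ∫|ψ|² dx (integrals over the domain).
ψ is even, so ∫ over [−a, a] = 2∫₀ᵃ with ψ = 1 − x/a there: ∫₀ᵃ (1 − x/a)² dx = a/3, ∫₀ᵃ x²(1 − x/a)² dx = a³/30, ∫₀ᵃ x⁴(1 − x/a)² dx = a⁵/105.
State is unnormalized: ∫|ψ|² dx = 2.8333, and ∫ψ*·x⁴·ψ dx = 26.411, so ⟨x⁴⟩ = 26.411 / 2.8333.
⟨x⁴⟩ = 9.3215.

9.322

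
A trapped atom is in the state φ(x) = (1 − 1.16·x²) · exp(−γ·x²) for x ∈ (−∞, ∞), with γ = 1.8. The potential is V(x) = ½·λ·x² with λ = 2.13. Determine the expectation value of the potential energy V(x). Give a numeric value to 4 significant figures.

0.08274

⟨V⟩ = ∫ V(x)·|φ|² dx / ∫|φ|² dx.
Expand each integrand as polynomial × e^(−2γx²) and use ∫x^(2j)·e^(−2γx²) dx = (2j−1)!!/(4γ)^j · √(π/(2γ)), odd powers → 0; here √(π/(2γ)) = 0.93417.
State is unnormalized: ∫|φ|² dx = 0.70590, and ∫φ*·V(x)·φ dx = 0.058406, so ⟨V⟩ = 0.058406 / 0.70590.
⟨V⟩ = 0.082740.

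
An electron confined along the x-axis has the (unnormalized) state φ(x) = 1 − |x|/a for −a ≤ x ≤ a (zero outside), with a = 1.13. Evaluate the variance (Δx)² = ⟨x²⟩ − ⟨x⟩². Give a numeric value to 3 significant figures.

Compute ⟨x⟩ and ⟨x²⟩ separately, then (Δx)² = ⟨x²⟩ − ⟨x⟩².
φ is even, so ∫ over [−a, a] = 2∫₀ᵃ with φ = 1 − x/a there: ∫₀ᵃ (1 − x/a)² dx = a/3, ∫₀ᵃ x²(1 − x/a)² dx = a³/30, ∫₀ᵃ x⁴(1 − x/a)² dx = a⁵/105.
Normalization: ∫|φ|² dx = 0.75333.
⟨x⟩ = 0.0000 and ⟨x²⟩ = 0.12769.
(Δx)² = 0.12769 − (0.0000)² = 0.12769.

0.128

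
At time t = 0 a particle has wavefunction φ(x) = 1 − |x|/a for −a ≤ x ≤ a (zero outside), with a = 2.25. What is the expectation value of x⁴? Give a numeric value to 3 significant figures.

0.732

⟨x⁴⟩ = ∫ x⁴·|φ|² dx / ∫|φ|² dx (integrals over the domain).
φ is even, so ∫ over [−a, a] = 2∫₀ᵃ with φ = 1 − x/a there: ∫₀ᵃ (1 − x/a)² dx = a/3, ∫₀ᵃ x²(1 − x/a)² dx = a³/30, ∫₀ᵃ x⁴(1 − x/a)² dx = a⁵/105.
State is unnormalized: ∫|φ|² dx = 1.5000, and ∫φ*·x⁴·φ dx = 1.0984, so ⟨x⁴⟩ = 1.0984 / 1.5000.
⟨x⁴⟩ = 0.73225.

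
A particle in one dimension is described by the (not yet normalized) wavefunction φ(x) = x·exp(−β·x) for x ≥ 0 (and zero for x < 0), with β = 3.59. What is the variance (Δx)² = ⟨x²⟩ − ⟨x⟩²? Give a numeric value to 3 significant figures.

Compute ⟨x⟩ and ⟨x²⟩ separately, then (Δx)² = ⟨x²⟩ − ⟨x⟩².
Every integrand reduces to terms xʲ·e^(−2βx) on [0, ∞); use ∫₀^∞ xʲ·e^(−2βx) dx = j!/(2β)^(j+1).
Normalization: ∫|φ|² dx = 0.0054033.
⟨x⟩ = 0.41783 and ⟨x²⟩ = 0.23277.
(Δx)² = 0.23277 − (0.41783)² = 0.058193.

0.0582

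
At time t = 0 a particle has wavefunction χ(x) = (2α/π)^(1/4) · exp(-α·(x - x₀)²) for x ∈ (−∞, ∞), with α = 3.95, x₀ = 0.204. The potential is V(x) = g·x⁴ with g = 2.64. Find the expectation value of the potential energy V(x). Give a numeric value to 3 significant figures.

⟨V⟩ = ∫ V(x)·|χ|² dx.
Gaussian moments (u = x − x₀): ∫u^(2j)·e^(−2αu²) du = (2j−1)!!/(4α)^j · √(π/(2α)), odd powers integrate to 0; here √(π/(2α)) = 0.63061.
⟨V⟩ = 0.078019.

0.0780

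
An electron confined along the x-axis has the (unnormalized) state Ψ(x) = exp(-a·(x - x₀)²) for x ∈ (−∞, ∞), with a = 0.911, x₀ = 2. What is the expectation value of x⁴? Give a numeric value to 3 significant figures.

22.8

⟨x⁴⟩ = ∫ x⁴·|Ψ|² dx / ∫|Ψ|² dx (integrals over the domain).
Gaussian moments (u = x − x₀): ∫u^(2j)·e^(−2au²) du = (2j−1)!!/(4a)^j · √(π/(2a)), odd powers integrate to 0; here √(π/(2a)) = 1.3131.
State is unnormalized: ∫|Ψ|² dx = 1.3131, and ∫Ψ*·x⁴·Ψ dx = 29.955, so ⟨x⁴⟩ = 29.955 / 1.3131.
⟨x⁴⟩ = 22.812.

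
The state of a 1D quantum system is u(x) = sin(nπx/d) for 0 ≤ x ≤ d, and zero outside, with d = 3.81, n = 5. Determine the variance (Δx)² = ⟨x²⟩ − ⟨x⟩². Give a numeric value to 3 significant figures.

Compute ⟨x⟩ and ⟨x²⟩ separately, then (Δx)² = ⟨x²⟩ − ⟨x⟩².
With sin²θ = (1 − cos2θ)/2 on 0 ≤ x ≤ d: ∫sin²(nπx/d) dx = d/2, ∫x·sin²(nπx/d) dx = d²/4, ∫x²·sin²(nπx/d) dx = d³·(1/6 − 1/(4n²π²)); higher powers xᵏ the same way, integrating xᵏ·cos(2nπx/d) by parts.
Normalization: ∫|u|² dx = 1.9050.
⟨x⟩ = 1.9050 and ⟨x²⟩ = 4.8093.
(Δx)² = 4.8093 − (1.9050)² = 1.1803.

1.18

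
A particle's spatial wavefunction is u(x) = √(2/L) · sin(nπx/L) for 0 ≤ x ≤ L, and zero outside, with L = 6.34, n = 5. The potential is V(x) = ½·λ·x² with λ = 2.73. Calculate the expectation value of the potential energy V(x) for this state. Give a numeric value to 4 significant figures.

18.18

⟨V⟩ = ∫ V(x)·|u|² dx.
With sin²θ = (1 − cos2θ)/2 on 0 ≤ x ≤ L: ∫sin²(nπx/L) dx = L/2, ∫x·sin²(nπx/L) dx = L²/4, ∫x²·sin²(nπx/L) dx = L³·(1/6 − 1/(4n²π²)); higher powers xᵏ the same way, integrating xᵏ·cos(2nπx/L) by parts.
⟨V⟩ = 18.178.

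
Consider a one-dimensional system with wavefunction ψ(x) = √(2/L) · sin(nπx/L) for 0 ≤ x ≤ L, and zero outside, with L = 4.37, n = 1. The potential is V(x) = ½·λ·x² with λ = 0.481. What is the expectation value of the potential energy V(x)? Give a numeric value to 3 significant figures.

⟨V⟩ = ∫ V(x)·|ψ|² dx.
With sin²θ = (1 − cos2θ)/2 on 0 ≤ x ≤ L: ∫sin²(nπx/L) dx = L/2, ∫x·sin²(nπx/L) dx = L²/4, ∫x²·sin²(nπx/L) dx = L³·(1/6 − 1/(4n²π²)); higher powers xᵏ the same way, integrating xᵏ·cos(2nπx/L) by parts.
⟨V⟩ = 1.2983.

1.30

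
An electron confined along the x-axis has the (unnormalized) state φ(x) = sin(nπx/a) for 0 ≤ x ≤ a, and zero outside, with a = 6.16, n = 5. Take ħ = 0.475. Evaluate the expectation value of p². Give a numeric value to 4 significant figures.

1.467

p² φ = −ħ² d²φ/dx²; ⟨p²⟩ = −ħ² ∫ φ*·φ'' dx / ∫|φ|² dx.
d/dx sin(nπx/a) = (nπ/a)·cos(nπx/a) and d²/dx² sin(nπx/a) = −(nπ/a)²·sin(nπx/a); on 0 ≤ x ≤ a, ∫sin²(nπx/a) dx = a/2 and ∫sin(nπx/a)·cos(nπx/a) dx = 0.
State is unnormalized: ∫|φ|² dx = 3.0800, and ∫φ*·(−ħ² φ'') dx = 4.5187, so ⟨p²⟩ = 4.5187 / 3.0800.
⟨p²⟩ = 1.4671.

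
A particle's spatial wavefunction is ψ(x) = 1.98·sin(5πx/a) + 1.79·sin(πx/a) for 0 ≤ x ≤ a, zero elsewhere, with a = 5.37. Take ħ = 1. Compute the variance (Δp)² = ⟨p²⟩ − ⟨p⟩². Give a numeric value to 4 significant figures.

4.862

Compute ⟨p⟩ and ⟨p²⟩ separately; (Δp)² = ⟨p²⟩ − ⟨p⟩².
d²/dx² sin(jπx/a) = −(jπ/a)²·sin(jπx/a); on 0 ≤ x ≤ a, ∫sin²(jπx/a) dx = a/2 and ∫sin(jπx/a)·sin(lπx/a) dx = 0 for j ≠ l, so only diagonal terms survive in ∫|ψ|² and ∫ψ·ψ″; ∫ψ·ψ′ dx = [ψ²/2] between the walls = 0.
Normalization: ∫|ψ|² dx = 19.129.
⟨p⟩ = 0.0000 and ⟨p²⟩ = 4.8623.
(Δp)² = 4.8623 − (0.0000)² = 4.8623.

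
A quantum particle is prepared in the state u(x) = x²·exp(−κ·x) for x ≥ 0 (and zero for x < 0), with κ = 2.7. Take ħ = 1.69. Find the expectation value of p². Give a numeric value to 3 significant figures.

6.94

p² u = −ħ² d²u/dx²; ⟨p²⟩ = −ħ² ∫ u*·u'' dx / ∫|u|² dx.
Differentiate x²·exp(−κ·x) with the product rule; every integrand then reduces to terms xʲ·e^(−2κx) on [0, ∞), with ∫₀^∞ xʲ·e^(−2κx) dx = j!/(2κ)^(j+1).
State is unnormalized: ∫|u|² dx = 0.0052269, and ∫u*·(−ħ² u'') dx = 0.036276, so ⟨p²⟩ = 0.036276 / 0.0052269.
⟨p²⟩ = 6.9403.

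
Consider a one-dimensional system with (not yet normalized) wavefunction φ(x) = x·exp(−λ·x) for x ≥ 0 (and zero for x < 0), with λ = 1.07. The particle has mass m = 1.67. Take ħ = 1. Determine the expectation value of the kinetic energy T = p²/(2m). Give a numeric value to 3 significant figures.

0.343

T = −(ħ²/2m) d²/dx², so ⟨T⟩ = −(ħ²/2m) ∫ φ*·φ'' dx / ∫|φ|² dx; with m = 1.67.
Differentiate x·exp(−λ·x) with the product rule; every integrand then reduces to terms xʲ·e^(−2λx) on [0, ∞), with ∫₀^∞ xʲ·e^(−2λx) dx = j!/(2λ)^(j+1).
State is unnormalized: ∫|φ|² dx = 0.20407, and ∫φ*·(−ħ²/2m · φ'') dx = 0.069954, so ⟨T⟩ = 0.069954 / 0.20407.
⟨T⟩ = 0.34278.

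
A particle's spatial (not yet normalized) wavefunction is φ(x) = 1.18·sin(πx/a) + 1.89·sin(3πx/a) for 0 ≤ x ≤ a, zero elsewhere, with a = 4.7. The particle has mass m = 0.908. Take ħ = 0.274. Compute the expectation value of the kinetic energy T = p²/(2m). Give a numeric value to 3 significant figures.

0.125

T = −(ħ²/2m) d²/dx², so ⟨T⟩ = −(ħ²/2m) ∫ φ*·φ'' dx / ∫|φ|² dx; with m = 0.908.
d²/dx² sin(jπx/a) = −(jπ/a)²·sin(jπx/a); on 0 ≤ x ≤ a, ∫sin²(jπx/a) dx = a/2 and ∫sin(jπx/a)·sin(lπx/a) dx = 0 for j ≠ l, so only diagonal terms survive in ∫|φ|² and ∫φ·φ″; ∫φ·φ′ dx = [φ²/2] between the walls = 0.
State is unnormalized: ∫|φ|² dx = 11.667, and ∫φ*·(−ħ²/2m · φ'') dx = 1.4559, so ⟨T⟩ = 1.4559 / 11.667.
⟨T⟩ = 0.12479.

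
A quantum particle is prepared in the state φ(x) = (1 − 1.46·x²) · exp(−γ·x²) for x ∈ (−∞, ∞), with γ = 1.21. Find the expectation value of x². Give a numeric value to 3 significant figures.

⟨x²⟩ = ∫ x²·|φ|² dx / ∫|φ|² dx (integrals over the domain).
Expand each integrand as polynomial × e^(−2γx²) and use ∫x^(2j)·e^(−2γx²) dx = (2j−1)!!/(4γ)^j · √(π/(2γ)), odd powers → 0; here √(π/(2γ)) = 1.1394.
State is unnormalized: ∫|φ|² dx = 0.76301, and ∫φ*·x²·φ dx = 0.13065, so ⟨x²⟩ = 0.13065 / 0.76301.
⟨x²⟩ = 0.17123.

0.171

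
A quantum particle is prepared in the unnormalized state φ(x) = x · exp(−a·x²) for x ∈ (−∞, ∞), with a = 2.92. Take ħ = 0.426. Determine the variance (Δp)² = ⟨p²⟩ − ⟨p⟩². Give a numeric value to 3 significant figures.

1.59

Compute ⟨p⟩ and ⟨p²⟩ separately; (Δp)² = ⟨p²⟩ − ⟨p⟩².
Expand each integrand as polynomial × e^(−2ax²) and use ∫x^(2j)·e^(−2ax²) dx = (2j−1)!!/(4a)^j · √(π/(2a)), odd powers → 0; here √(π/(2a)) = 0.73345. Differentiate with the product rule, d/dx e^(−ax²) = −2ax·e^(−ax²).
Normalization: ∫|φ|² dx = 0.062795.
⟨p⟩ = 0.0000 and ⟨p²⟩ = 1.5897.
(Δp)² = 1.5897 − (0.0000)² = 1.5897.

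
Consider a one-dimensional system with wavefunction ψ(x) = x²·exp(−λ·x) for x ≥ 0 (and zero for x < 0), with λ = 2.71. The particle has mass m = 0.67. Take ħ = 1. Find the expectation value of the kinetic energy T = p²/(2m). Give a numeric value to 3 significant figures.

1.83

T = −(ħ²/2m) d²/dx², so ⟨T⟩ = −(ħ²/2m) ∫ ψ*·ψ'' dx / ∫|ψ|² dx; with m = 0.67.
Differentiate x²·exp(−λ·x) with the product rule; every integrand then reduces to terms xʲ·e^(−2λx) on [0, ∞), with ∫₀^∞ xʲ·e^(−2λx) dx = j!/(2λ)^(j+1).
State is unnormalized: ∫|ψ|² dx = 0.0051312, and ∫ψ*·(−ħ²/2m · ψ'') dx = 0.0093741, so ⟨T⟩ = 0.0093741 / 0.0051312.
⟨T⟩ = 1.8269.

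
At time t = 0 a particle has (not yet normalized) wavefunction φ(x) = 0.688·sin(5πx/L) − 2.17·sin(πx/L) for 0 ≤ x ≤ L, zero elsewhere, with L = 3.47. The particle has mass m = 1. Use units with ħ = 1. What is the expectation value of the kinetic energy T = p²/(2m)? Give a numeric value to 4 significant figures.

1.308

T = −(ħ²/2m) d²/dx², so ⟨T⟩ = −(ħ²/2m) ∫ φ*·φ'' dx / ∫|φ|² dx; with m = 1.
d²/dx² sin(jπx/L) = −(jπ/L)²·sin(jπx/L); on 0 ≤ x ≤ L, ∫sin²(jπx/L) dx = L/2 and ∫sin(jπx/L)·sin(lπx/L) dx = 0 for j ≠ l, so only diagonal terms survive in ∫|φ|² and ∫φ·φ″; ∫φ·φ′ dx = [φ²/2] between the walls = 0.
State is unnormalized: ∫|φ|² dx = 8.9912, and ∫φ*·(−ħ²/2m · φ'') dx = 11.763, so ⟨T⟩ = 11.763 / 8.9912.
⟨T⟩ = 1.3083.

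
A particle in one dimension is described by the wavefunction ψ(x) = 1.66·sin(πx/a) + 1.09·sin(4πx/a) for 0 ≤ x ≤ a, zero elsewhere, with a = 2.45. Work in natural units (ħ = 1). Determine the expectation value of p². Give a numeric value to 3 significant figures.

9.07

p² ψ = −ħ² d²ψ/dx²; ⟨p²⟩ = −ħ² ∫ ψ*·ψ'' dx / ∫|ψ|² dx.
d²/dx² sin(jπx/a) = −(jπ/a)²·sin(jπx/a); on 0 ≤ x ≤ a, ∫sin²(jπx/a) dx = a/2 and ∫sin(jπx/a)·sin(lπx/a) dx = 0 for j ≠ l, so only diagonal terms survive in ∫|ψ|² and ∫ψ·ψ″; ∫ψ·ψ′ dx = [ψ²/2] between the walls = 0.
State is unnormalized: ∫|ψ|² dx = 4.8310, and ∫ψ*·(−ħ² ψ'') dx = 43.840, so ⟨p²⟩ = 43.840 / 4.8310.
⟨p²⟩ = 9.0746.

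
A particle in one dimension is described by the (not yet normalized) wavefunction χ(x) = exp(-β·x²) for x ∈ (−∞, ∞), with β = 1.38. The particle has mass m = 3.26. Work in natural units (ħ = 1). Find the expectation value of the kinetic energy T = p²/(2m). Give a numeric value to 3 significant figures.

0.212

T = −(ħ²/2m) d²/dx², so ⟨T⟩ = −(ħ²/2m) ∫ χ*·χ'' dx / ∫|χ|² dx; with m = 3.26.
Gaussian moments: ∫x^(2j)·e^(−2βx²) dx = (2j−1)!!/(4β)^j · √(π/(2β)), odd powers integrate to 0; here √(π/(2β)) = 1.0669. Derivatives: d/dx e^(−βx²) = −2βx·e^(−βx²), d²/dx² e^(−βx²) = (4β²x² − 2β)·e^(−βx²).
State is unnormalized: ∫|χ|² dx = 1.0669, and ∫χ*·(−ħ²/2m · χ'') dx = 0.22581, so ⟨T⟩ = 0.22581 / 1.0669.
⟨T⟩ = 0.21166.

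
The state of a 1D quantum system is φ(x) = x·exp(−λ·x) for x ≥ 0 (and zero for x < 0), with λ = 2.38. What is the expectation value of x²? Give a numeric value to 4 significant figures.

⟨x²⟩ = ∫ x²·|φ|² dx / ∫|φ|² dx (integrals over the domain).
Every integrand reduces to terms xʲ·e^(−2λx) on [0, ∞); use ∫₀^∞ xʲ·e^(−2λx) dx = j!/(2λ)^(j+1).
State is unnormalized: ∫|φ|² dx = 0.018544, and ∫φ*·x²·φ dx = 0.0098215, so ⟨x²⟩ = 0.0098215 / 0.018544.
⟨x²⟩ = 0.52962.

0.5296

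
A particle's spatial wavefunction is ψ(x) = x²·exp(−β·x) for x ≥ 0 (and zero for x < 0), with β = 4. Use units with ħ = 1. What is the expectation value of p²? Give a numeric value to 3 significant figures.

5.33

p² ψ = −ħ² d²ψ/dx²; ⟨p²⟩ = −ħ² ∫ ψ*·ψ'' dx / ∫|ψ|² dx.
Differentiate x²·exp(−β·x) with the product rule; every integrand then reduces to terms xʲ·e^(−2βx) on [0, ∞), with ∫₀^∞ xʲ·e^(−2βx) dx = j!/(2β)^(j+1).
State is unnormalized: ∫|ψ|² dx = 0.00073242, and ∫ψ*·(−ħ² ψ'') dx = 0.0039063, so ⟨p²⟩ = 0.0039063 / 0.00073242.
⟨p²⟩ = 5.3333.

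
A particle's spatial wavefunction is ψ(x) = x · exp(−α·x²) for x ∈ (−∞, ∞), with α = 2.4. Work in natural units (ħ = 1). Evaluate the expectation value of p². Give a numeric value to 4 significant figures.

p² ψ = −ħ² d²ψ/dx²; ⟨p²⟩ = −ħ² ∫ ψ*·ψ'' dx / ∫|ψ|² dx.
Expand each integrand as polynomial × e^(−2αx²) and use ∫x^(2j)·e^(−2αx²) dx = (2j−1)!!/(4α)^j · √(π/(2α)), odd powers → 0; here √(π/(2α)) = 0.80901. Differentiate with the product rule, d/dx e^(−αx²) = −2αx·e^(−αx²).
State is unnormalized: ∫|ψ|² dx = 0.084272, and ∫ψ*·(−ħ² ψ'') dx = 0.60676, so ⟨p²⟩ = 0.60676 / 0.084272.
⟨p²⟩ = 7.2000.

7.200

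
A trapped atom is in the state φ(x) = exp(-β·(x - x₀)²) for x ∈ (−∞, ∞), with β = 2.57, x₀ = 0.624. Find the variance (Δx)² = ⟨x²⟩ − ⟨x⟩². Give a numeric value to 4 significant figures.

0.09728

Compute ⟨x⟩ and ⟨x²⟩ separately, then (Δx)² = ⟨x²⟩ − ⟨x⟩².
Gaussian moments (u = x − x₀): ∫u^(2j)·e^(−2βu²) du = (2j−1)!!/(4β)^j · √(π/(2β)), odd powers integrate to 0; here √(π/(2β)) = 0.78180.
Normalization: ∫|φ|² dx = 0.78180.
⟨x⟩ = 0.62400 and ⟨x²⟩ = 0.48665.
(Δx)² = 0.48665 − (0.62400)² = 0.097276.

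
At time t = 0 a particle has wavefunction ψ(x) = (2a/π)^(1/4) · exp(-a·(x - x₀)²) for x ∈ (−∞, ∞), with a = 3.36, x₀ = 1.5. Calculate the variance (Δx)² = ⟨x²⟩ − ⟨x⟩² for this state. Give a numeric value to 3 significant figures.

0.0744

Compute ⟨x⟩ and ⟨x²⟩ separately, then (Δx)² = ⟨x²⟩ − ⟨x⟩².
Gaussian moments (u = x − x₀): ∫u^(2j)·e^(−2au²) du = (2j−1)!!/(4a)^j · √(π/(2a)), odd powers integrate to 0; here √(π/(2a)) = 0.68374.
⟨x⟩ = 1.5000 and ⟨x²⟩ = 2.3244.
(Δx)² = 2.3244 − (1.5000)² = 0.074405.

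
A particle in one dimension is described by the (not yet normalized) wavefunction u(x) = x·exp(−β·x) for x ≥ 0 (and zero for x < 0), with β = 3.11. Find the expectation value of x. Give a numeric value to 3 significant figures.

⟨x⟩ = ∫ x·|u|² dx / ∫|u|² dx (integrals over the domain).
Every integrand reduces to terms xʲ·e^(−2βx) on [0, ∞); use ∫₀^∞ xʲ·e^(−2βx) dx = j!/(2β)^(j+1).
State is unnormalized: ∫|u|² dx = 0.0083111, and ∫u*·x·u dx = 0.0040086, so ⟨x⟩ = 0.0040086 / 0.0083111.
⟨x⟩ = 0.48232.

0.482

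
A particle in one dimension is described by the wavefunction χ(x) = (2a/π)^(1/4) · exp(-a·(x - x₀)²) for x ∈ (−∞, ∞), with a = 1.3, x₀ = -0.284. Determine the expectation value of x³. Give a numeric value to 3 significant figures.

⟨x³⟩ = ∫ x³·|χ|² dx (integrals over the domain).
Gaussian moments (u = x − x₀): ∫u^(2j)·e^(−2au²) du = (2j−1)!!/(4a)^j · √(π/(2a)), odd powers integrate to 0; here √(π/(2a)) = 1.0992.
⟨x³⟩ = -0.18675.

-0.187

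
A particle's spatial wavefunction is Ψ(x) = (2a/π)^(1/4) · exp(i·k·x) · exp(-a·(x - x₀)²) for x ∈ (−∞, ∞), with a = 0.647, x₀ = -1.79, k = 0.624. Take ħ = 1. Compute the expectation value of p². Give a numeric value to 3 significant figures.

p² Ψ = −ħ² d²Ψ/dx²; ⟨p²⟩ = −ħ² ∫ Ψ*·Ψ'' dx.
Gaussian moments (u = x − x₀): ∫u^(2j)·e^(−2au²) du = (2j−1)!!/(4a)^j · √(π/(2a)), odd powers integrate to 0; here √(π/(2a)) = 1.5581. Derivatives: Ψ′ = (ik − 2au)·Ψ, Ψ″ = ((ik − 2au)² − 2a)·Ψ; the odd-in-u pieces drop out.
⟨p²⟩ = 1.0364.

1.04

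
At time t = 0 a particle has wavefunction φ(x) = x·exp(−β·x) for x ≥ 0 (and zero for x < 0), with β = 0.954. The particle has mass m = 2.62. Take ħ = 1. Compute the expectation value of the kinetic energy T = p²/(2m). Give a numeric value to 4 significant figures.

0.1737

T = −(ħ²/2m) d²/dx², so ⟨T⟩ = −(ħ²/2m) ∫ φ*·φ'' dx / ∫|φ|² dx; with m = 2.62.
Differentiate x·exp(−β·x) with the product rule; every integrand then reduces to terms xʲ·e^(−2βx) on [0, ∞), with ∫₀^∞ xʲ·e^(−2βx) dx = j!/(2β)^(j+1).
State is unnormalized: ∫|φ|² dx = 0.28794, and ∫φ*·(−ħ²/2m · φ'') dx = 0.050010, so ⟨T⟩ = 0.050010 / 0.28794.
⟨T⟩ = 0.17369.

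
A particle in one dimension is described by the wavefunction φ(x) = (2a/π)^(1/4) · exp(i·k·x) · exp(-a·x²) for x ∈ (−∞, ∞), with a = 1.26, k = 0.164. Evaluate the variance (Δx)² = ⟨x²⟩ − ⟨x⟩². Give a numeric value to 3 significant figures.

0.198

Compute ⟨x⟩ and ⟨x²⟩ separately, then (Δx)² = ⟨x²⟩ − ⟨x⟩².
Gaussian moments: ∫x^(2j)·e^(−2ax²) dx = (2j−1)!!/(4a)^j · √(π/(2a)), odd powers integrate to 0; here √(π/(2a)) = 1.1165.
⟨x⟩ = 0.0000 and ⟨x²⟩ = 0.19841.
(Δx)² = 0.19841 − (0.0000)² = 0.19841.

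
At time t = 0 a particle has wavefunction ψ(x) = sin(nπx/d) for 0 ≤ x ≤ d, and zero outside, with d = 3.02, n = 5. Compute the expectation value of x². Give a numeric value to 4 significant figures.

⟨x²⟩ = ∫ x²·|ψ|² dx / ∫|ψ|² dx (integrals over the domain).
With sin²θ = (1 − cos2θ)/2 on 0 ≤ x ≤ d: ∫sin²(nπx/d) dx = d/2, ∫x·sin²(nπx/d) dx = d²/4, ∫x²·sin²(nπx/d) dx = d³·(1/6 − 1/(4n²π²)); higher powers xᵏ the same way, integrating xᵏ·cos(2nπx/d) by parts.
State is unnormalized: ∫|ψ|² dx = 1.5100, and ∫ψ*·x²·ψ dx = 4.5627, so ⟨x²⟩ = 4.5627 / 1.5100.
⟨x²⟩ = 3.0217.

3.022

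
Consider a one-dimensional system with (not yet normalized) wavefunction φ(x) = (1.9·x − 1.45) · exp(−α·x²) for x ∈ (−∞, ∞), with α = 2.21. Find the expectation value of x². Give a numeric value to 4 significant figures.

⟨x²⟩ = ∫ x²·|φ|² dx / ∫|φ|² dx (integrals over the domain).
Expand each integrand as polynomial × e^(−2αx²) and use ∫x^(2j)·e^(−2αx²) dx = (2j−1)!!/(4α)^j · √(π/(2α)), odd powers → 0; here √(π/(2α)) = 0.84307.
State is unnormalized: ∫|φ|² dx = 2.1168, and ∫φ*·x²·φ dx = 0.31735, so ⟨x²⟩ = 0.31735 / 2.1168.
⟨x²⟩ = 0.14992.

0.1499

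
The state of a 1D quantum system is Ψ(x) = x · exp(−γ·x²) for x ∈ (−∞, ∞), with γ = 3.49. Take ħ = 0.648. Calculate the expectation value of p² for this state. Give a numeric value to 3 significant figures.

p² Ψ = −ħ² d²Ψ/dx²; ⟨p²⟩ = −ħ² ∫ Ψ*·Ψ'' dx / ∫|Ψ|² dx.
Expand each integrand as polynomial × e^(−2γx²) and use ∫x^(2j)·e^(−2γx²) dx = (2j−1)!!/(4γ)^j · √(π/(2γ)), odd powers → 0; here √(π/(2γ)) = 0.67088. Differentiate with the product rule, d/dx e^(−γx²) = −2γx·e^(−γx²).
State is unnormalized: ∫|Ψ|² dx = 0.048058, and ∫Ψ*·(−ħ² Ψ'') dx = 0.21128, so ⟨p²⟩ = 0.21128 / 0.048058.
⟨p²⟩ = 4.3964.

4.40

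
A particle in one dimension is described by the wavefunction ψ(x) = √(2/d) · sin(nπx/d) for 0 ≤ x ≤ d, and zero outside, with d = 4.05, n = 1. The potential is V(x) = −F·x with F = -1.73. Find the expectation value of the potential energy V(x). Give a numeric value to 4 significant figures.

⟨V⟩ = ∫ V(x)·|ψ|² dx.
With sin²θ = (1 − cos2θ)/2 on 0 ≤ x ≤ d: ∫sin²(nπx/d) dx = d/2, ∫x·sin²(nπx/d) dx = d²/4, ∫x²·sin²(nπx/d) dx = d³·(1/6 − 1/(4n²π²)); higher powers xᵏ the same way, integrating xᵏ·cos(2nπx/d) by parts.
⟨V⟩ = 3.5033.

3.503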